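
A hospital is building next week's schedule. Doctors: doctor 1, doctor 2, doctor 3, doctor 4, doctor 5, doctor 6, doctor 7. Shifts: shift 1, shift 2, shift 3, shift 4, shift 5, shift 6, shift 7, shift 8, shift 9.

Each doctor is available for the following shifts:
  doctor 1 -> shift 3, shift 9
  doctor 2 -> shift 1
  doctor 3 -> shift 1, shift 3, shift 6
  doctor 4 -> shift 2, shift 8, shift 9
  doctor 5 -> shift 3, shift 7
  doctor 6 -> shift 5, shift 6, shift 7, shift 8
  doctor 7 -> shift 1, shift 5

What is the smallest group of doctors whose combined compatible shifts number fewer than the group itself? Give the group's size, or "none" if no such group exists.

A matching saturating every doctor exists, for instance doctor 1→shift 9, doctor 2→shift 1, doctor 3→shift 3, doctor 4→shift 8, doctor 5→shift 7, doctor 6→shift 6, doctor 7→shift 5.
By Hall's marriage theorem, this means |N(S)| ≥ |S| for every subset S, so no violating subset exists.

none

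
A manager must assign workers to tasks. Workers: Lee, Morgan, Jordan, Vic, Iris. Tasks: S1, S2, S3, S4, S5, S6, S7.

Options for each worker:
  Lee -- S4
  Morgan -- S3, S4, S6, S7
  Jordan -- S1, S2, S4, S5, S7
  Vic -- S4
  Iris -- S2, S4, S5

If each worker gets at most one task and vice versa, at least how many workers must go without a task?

For example, pair Lee–S4, Morgan–S6, Jordan–S7, Iris–S2.
The set {Lee, Vic} has only 1 neighbour ({S4}), so by Hall's theorem at most 4 of the 5 workers can be matched.
That matches 4 of the 5, leaving 1 unmatched; no matching can do better.

1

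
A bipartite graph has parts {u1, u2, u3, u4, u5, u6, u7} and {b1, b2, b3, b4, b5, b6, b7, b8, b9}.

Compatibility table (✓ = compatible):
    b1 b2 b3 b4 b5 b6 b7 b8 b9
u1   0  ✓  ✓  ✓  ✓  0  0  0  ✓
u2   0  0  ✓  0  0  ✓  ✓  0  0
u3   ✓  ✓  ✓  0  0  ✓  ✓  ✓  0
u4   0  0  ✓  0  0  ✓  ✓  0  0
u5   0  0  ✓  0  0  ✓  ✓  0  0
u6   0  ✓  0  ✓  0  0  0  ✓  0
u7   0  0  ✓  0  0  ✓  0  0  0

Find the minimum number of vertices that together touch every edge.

6

{u1, u3, u6, b3, b6, b7} is a vertex cover of size 6: every edge has an endpoint in this set.
No smaller cover exists because u1–b5, u2–b7, u3–b1, u4–b6, u5–b3, u6–b8 is a matching of size 6, and a cover must include an endpoint of each of these disjoint edges (König's theorem).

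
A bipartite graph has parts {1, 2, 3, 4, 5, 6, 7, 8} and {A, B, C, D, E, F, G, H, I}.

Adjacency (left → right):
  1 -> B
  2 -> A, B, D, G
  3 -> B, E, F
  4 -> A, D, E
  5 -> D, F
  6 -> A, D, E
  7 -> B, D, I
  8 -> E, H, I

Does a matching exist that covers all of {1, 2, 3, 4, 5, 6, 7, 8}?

Yes

A valid assignment of size 8: 1-B, 2-G, 3-F, 4-A, 5-D, 6-E, 7-I, 8-H.
All 8 left vertices are covered.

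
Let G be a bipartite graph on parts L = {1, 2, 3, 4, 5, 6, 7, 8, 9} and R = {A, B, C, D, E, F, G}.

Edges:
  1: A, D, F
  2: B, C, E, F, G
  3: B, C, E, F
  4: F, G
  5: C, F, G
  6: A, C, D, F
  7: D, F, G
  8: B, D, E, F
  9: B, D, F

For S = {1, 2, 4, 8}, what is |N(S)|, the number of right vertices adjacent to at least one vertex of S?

7

The union of neighbours of {1, 2, 4, 8} is {A, B, C, D, E, F, G}, which has 7 elements.
Since |N(S)| = 7 ≥ |S| = 4, Hall's condition holds for this subset.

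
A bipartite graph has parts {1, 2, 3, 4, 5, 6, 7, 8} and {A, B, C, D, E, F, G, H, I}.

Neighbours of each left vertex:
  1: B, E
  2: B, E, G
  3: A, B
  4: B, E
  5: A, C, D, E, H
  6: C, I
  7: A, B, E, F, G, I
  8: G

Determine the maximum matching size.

A valid assignment of size 7: 1-E, 2-G, 3-A, 4-B, 5-H, 6-C, 7-F.
The set {1, 2, 4, 8} has only 3 neighbours ({B, E, G}), so by Hall's theorem at most 7 of the 8 left vertices can be matched.

7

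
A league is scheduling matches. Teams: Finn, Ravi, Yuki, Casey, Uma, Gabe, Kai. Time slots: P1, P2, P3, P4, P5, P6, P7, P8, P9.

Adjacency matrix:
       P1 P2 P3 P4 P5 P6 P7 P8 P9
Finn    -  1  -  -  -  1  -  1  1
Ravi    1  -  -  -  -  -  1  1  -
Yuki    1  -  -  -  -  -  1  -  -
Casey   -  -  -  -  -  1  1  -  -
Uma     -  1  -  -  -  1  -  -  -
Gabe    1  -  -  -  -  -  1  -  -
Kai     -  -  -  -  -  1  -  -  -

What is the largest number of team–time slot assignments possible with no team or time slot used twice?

A valid assignment of size 6: Finn-P9, Ravi-P8, Yuki-P7, Casey-P6, Uma-P2, Gabe-P1.
The set {Yuki, Casey, Gabe, Kai} has only 3 neighbours ({P1, P6, P7}), so by Hall's theorem at most 6 of the 7 teams can be matched.

6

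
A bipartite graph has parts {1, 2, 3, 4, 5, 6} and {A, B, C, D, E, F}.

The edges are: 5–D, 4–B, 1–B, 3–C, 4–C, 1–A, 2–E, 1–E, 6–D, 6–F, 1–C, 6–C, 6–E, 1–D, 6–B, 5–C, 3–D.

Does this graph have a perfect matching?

Yes

A valid assignment of size 6: 1–A, 2–E, 3–D, 4–B, 5–C, 6–F.
Every left vertex is matched, so this is a perfect matching.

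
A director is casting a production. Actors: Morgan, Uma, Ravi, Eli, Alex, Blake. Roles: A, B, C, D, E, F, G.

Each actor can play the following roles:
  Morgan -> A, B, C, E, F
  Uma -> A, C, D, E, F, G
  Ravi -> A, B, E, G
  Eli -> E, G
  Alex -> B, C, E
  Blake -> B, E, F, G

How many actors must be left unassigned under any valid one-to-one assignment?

0

One maximum matching: Morgan-C, Uma-F, Ravi-A, Eli-G, Alex-E, Blake-B.
All 6 actors are matched, so no larger matching exists.
That matches 6 of the 6, leaving 0 unmatched; no matching can do better.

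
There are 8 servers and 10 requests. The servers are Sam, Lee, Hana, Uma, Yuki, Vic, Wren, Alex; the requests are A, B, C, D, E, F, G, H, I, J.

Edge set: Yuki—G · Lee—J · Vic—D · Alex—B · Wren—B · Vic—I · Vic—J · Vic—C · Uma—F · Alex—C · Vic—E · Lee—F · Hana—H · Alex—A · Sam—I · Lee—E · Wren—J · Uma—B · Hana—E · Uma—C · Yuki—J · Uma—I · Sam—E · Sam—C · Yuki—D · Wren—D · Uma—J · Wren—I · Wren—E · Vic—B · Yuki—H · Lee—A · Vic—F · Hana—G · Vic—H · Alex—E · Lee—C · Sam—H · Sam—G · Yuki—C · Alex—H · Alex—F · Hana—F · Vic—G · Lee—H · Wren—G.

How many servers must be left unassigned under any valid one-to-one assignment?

For example, pair Sam→I, Lee→J, Hana→H, Uma→B, Yuki→D, Vic→E, Wren→G, Alex→A.
All 8 servers are matched, so no larger matching exists.
That matches 8 of the 8, leaving 0 unmatched; no matching can do better.

0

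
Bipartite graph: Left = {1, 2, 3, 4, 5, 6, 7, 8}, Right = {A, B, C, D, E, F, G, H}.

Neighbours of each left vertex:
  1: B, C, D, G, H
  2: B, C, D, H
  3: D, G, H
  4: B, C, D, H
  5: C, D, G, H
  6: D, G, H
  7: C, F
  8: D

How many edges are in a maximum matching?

One maximum matching: 1–H, 2–C, 3–D, 4–B, 5–G, 7–F.
The set {1, 2, 3, 4, 5, 6, 8} has only 5 neighbours ({B, C, D, G, H}), so by Hall's theorem at most 6 of the 8 left vertices can be matched.

6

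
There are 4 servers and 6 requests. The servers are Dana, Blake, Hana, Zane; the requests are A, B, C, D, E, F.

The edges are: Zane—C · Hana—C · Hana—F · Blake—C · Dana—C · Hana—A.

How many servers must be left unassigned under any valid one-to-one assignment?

For example, pair Dana→C, Hana→F.
The set {Dana, Blake, Zane} has only 1 neighbour ({C}), so by Hall's theorem at most 2 of the 4 servers can be matched.
That matches 2 of the 4, leaving 2 unmatched; no matching can do better.

2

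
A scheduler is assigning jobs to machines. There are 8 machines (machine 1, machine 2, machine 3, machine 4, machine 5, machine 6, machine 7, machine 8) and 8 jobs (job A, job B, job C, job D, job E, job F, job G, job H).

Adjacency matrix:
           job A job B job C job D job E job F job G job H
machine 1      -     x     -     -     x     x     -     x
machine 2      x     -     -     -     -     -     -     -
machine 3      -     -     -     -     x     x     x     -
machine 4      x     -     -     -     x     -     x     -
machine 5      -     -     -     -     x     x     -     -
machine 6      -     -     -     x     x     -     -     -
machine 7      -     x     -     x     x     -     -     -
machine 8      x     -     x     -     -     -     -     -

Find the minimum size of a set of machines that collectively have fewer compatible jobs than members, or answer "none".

A matching saturating every machine exists, for instance machine 1→job H, machine 2→job A, machine 3→job G, machine 4→job E, machine 5→job F, machine 6→job D, machine 7→job B, machine 8→job C.
By Hall's marriage theorem, this means |N(S)| ≥ |S| for every subset S, so no violating subset exists.

none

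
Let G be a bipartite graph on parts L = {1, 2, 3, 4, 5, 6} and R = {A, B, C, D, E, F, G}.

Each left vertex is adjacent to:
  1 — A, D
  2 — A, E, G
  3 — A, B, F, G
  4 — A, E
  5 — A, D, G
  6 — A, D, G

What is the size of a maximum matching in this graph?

5

A valid assignment of size 5: 1→D, 2→E, 3→B, 4→A, 5→G.
The set {1, 2, 4, 5, 6} has only 4 neighbours ({A, D, E, G}), so by Hall's theorem at most 5 of the 6 left vertices can be matched.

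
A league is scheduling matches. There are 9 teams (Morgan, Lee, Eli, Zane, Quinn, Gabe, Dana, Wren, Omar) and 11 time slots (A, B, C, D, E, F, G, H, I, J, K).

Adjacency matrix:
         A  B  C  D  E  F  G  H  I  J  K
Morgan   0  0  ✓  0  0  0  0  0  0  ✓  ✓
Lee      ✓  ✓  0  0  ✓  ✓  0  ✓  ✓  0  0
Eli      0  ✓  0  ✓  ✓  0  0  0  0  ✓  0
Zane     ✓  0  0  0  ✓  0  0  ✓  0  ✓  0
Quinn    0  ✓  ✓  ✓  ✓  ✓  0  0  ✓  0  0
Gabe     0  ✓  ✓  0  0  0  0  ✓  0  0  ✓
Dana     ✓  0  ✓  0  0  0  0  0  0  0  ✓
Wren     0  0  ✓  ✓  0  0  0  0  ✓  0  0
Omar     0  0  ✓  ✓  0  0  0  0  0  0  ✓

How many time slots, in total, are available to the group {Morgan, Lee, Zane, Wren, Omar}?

The union of neighbours of {Morgan, Lee, Zane, Wren, Omar} is {A, B, C, D, E, F, H, I, J, K}, which has 10 elements.
Since |N(S)| = 10 ≥ |S| = 5, Hall's condition holds for this subset.

10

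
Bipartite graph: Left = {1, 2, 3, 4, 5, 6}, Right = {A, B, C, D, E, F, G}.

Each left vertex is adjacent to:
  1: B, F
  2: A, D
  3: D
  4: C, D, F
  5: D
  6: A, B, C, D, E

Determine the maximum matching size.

For example, pair 1–B, 2–A, 3–D, 4–F, 6–E.
The set {3, 5} has only 1 neighbour ({D}), so by Hall's theorem at most 5 of the 6 left vertices can be matched.

5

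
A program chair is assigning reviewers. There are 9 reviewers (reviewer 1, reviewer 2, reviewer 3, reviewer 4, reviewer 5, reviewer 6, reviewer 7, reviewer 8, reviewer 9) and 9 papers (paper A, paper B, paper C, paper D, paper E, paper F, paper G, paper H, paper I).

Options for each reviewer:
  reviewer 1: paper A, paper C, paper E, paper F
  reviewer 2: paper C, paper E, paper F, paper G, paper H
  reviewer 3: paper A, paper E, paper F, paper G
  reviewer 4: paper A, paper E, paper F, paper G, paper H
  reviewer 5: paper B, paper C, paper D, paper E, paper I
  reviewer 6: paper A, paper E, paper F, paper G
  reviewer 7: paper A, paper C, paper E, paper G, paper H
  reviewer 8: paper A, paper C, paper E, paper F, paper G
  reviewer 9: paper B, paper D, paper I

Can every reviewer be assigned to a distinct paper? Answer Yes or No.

The set {reviewer 1, reviewer 2, reviewer 3, reviewer 4, reviewer 6, reviewer 7, reviewer 8} has only 6 neighbours ({paper A, paper C, paper E, paper F, paper G, paper H}), so by Hall's theorem at most 8 of the 9 reviewers can be matched.
Hence no matching covers every reviewer.

No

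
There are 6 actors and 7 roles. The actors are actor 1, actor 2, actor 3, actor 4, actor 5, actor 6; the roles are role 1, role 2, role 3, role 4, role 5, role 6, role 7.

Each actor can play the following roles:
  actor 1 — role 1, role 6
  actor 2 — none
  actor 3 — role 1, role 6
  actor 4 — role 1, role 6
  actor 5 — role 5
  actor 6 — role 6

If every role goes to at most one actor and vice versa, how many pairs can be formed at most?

A valid assignment of size 3: actor 1→role 6, actor 3→role 1, actor 5→role 5.
The set {actor 1, actor 2, actor 3, actor 4, actor 6} has only 2 neighbours ({role 1, role 6}), so by Hall's theorem at most 3 of the 6 actors can be matched.

3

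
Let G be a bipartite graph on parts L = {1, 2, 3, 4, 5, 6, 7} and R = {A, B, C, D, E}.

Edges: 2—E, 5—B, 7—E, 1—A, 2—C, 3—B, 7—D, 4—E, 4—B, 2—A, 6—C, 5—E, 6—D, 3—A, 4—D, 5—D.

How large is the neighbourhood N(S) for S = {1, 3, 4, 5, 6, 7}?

5

The union of neighbours of {1, 3, 4, 5, 6, 7} is {A, B, C, D, E}, which has 5 elements.
Since |N(S)| = 5 < |S| = 6, Hall's condition fails for this subset.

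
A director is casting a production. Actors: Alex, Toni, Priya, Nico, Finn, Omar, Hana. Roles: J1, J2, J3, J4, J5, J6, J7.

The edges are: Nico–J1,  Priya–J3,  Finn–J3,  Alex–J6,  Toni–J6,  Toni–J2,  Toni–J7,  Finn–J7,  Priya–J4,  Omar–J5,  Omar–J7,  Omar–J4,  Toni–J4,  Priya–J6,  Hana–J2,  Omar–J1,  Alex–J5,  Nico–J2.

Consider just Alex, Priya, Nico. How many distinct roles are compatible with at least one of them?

The union of neighbours of {Alex, Priya, Nico} is {J1, J2, J3, J4, J5, J6}, which has 6 elements.
Since |N(S)| = 6 ≥ |S| = 3, Hall's condition holds for this subset.

6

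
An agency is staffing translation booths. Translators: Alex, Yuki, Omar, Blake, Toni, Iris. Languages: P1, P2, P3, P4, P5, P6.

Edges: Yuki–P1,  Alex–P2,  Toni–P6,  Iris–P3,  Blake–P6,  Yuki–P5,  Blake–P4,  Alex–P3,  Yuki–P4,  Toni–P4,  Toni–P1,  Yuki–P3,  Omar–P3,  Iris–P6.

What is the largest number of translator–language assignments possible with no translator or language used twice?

6

A valid assignment of size 6: Alex→P2, Yuki→P5, Omar→P3, Blake→P4, Toni→P1, Iris→P6.
This saturates every translator, so 6 is the maximum.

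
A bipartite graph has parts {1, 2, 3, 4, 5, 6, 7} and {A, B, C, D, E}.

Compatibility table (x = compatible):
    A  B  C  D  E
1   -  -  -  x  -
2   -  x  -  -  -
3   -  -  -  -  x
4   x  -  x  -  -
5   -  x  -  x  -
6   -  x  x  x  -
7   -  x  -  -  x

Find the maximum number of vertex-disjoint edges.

A valid assignment of size 5: 1–D, 2–B, 3–E, 4–A, 6–C.
The set {1, 2, 3, 5, 7} has only 3 neighbours ({B, D, E}), so by Hall's theorem at most 5 of the 7 left vertices can be matched.

5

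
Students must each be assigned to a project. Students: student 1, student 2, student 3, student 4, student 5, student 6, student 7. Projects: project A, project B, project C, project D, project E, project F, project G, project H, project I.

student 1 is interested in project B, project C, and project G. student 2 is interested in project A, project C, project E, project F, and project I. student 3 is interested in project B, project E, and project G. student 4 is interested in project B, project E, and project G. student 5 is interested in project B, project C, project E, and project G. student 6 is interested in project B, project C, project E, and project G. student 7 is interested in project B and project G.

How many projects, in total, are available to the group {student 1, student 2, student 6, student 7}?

The union of neighbours of {student 1, student 2, student 6, student 7} is {project A, project B, project C, project E, project F, project G, project I}, which has 7 elements.
Since |N(S)| = 7 ≥ |S| = 4, Hall's condition holds for this subset.

7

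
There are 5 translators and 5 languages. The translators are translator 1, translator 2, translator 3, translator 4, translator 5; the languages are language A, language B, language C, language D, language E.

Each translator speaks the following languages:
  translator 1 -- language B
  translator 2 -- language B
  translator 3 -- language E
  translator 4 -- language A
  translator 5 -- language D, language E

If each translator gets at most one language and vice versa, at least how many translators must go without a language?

One maximum matching: translator 1-language B, translator 3-language E, translator 4-language A, translator 5-language D.
The set {translator 1, translator 2} has only 1 neighbour ({language B}), so by Hall's theorem at most 4 of the 5 translators can be matched.
That matches 4 of the 5, leaving 1 unmatched; no matching can do better.

1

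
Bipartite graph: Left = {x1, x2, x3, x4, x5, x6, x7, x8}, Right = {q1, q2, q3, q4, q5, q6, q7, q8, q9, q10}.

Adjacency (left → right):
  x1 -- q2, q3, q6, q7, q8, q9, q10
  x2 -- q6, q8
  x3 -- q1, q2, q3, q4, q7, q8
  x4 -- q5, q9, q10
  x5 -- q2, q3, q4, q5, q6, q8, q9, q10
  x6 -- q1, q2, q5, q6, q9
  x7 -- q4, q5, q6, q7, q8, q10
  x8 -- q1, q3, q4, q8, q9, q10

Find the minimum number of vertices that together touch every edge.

A maximum matching has 8 edges (e.g. x1–q3, x2–q8, x3–q7, x4–q5, x5–q6, x6–q1, x7–q4, x8–q9).
By König's theorem the minimum vertex cover has the same size. One such cover is {x1, x2, x3, x4, x5, x6, x7, x8}.

8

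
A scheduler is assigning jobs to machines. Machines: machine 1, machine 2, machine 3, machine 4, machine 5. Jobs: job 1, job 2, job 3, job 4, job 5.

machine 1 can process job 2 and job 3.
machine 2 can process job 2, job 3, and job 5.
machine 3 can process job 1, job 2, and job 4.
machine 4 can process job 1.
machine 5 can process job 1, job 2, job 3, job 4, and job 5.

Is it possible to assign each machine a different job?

A valid assignment of size 5: machine 1–job 3, machine 2–job 2, machine 3–job 4, machine 4–job 1, machine 5–job 5.
Every machine is matched, so this is a perfect matching.

Yes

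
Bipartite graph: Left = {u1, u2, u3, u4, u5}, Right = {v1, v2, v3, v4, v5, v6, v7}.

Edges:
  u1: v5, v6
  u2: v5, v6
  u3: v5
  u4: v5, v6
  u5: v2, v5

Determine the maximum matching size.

A valid assignment of size 3: u1→v5, u2→v6, u5→v2.
The set {u1, u2, u3, u4} has only 2 neighbours ({v5, v6}), so by Hall's theorem at most 3 of the 5 left vertices can be matched.

3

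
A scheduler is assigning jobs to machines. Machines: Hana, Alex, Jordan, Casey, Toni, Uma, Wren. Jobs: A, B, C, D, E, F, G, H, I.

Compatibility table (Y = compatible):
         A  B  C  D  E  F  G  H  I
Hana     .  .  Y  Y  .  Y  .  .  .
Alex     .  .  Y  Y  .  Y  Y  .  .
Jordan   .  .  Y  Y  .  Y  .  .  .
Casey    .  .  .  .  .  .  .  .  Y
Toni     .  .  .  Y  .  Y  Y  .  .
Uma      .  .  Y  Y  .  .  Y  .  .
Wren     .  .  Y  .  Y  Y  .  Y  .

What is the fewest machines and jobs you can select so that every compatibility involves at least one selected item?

6

A maximum matching has 6 edges (e.g. Hana–D, Alex–G, Jordan–C, Casey–I, Toni–F, Wren–H).
By König's theorem the minimum vertex cover has the same size. One such cover is {Casey, Wren, C, D, F, G}.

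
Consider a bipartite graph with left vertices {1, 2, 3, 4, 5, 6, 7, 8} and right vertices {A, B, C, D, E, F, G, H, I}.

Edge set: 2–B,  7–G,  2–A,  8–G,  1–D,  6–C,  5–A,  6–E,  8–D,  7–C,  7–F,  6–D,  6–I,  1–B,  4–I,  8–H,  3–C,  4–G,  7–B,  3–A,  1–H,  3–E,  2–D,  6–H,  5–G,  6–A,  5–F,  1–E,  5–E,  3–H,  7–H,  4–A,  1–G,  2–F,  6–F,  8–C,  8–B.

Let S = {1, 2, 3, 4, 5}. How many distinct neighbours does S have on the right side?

The union of neighbours of {1, 2, 3, 4, 5} is {A, B, C, D, E, F, G, H, I}, which has 9 elements.
Since |N(S)| = 9 ≥ |S| = 5, Hall's condition holds for this subset.

9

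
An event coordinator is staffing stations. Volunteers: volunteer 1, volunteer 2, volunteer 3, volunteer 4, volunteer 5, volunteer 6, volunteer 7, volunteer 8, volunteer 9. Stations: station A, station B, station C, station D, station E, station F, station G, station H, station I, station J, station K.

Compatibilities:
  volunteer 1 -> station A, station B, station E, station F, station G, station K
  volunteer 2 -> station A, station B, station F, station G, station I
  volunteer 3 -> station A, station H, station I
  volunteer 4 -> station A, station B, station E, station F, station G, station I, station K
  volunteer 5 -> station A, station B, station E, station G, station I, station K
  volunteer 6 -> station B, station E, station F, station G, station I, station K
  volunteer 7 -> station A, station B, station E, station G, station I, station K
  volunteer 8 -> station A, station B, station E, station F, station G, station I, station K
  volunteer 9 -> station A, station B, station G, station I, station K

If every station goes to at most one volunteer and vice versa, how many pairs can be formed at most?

One maximum matching: volunteer 1→station G, volunteer 2→station A, volunteer 3→station H, volunteer 4→station I, volunteer 5→station E, volunteer 6→station F, volunteer 7→station B, volunteer 8→station K.
The set {volunteer 1, volunteer 2, volunteer 4, volunteer 5, volunteer 6, volunteer 7, volunteer 8, volunteer 9} has only 7 neighbours ({station A, station B, station E, station F, station G, station I, station K}), so by Hall's theorem at most 8 of the 9 volunteers can be matched.

8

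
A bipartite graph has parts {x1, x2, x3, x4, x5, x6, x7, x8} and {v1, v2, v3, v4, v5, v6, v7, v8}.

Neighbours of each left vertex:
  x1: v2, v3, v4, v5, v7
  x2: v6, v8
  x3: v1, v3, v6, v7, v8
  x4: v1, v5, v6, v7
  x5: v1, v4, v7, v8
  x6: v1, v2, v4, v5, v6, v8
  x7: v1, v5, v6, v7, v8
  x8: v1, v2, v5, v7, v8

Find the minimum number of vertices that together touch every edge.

The 8 edges x1–v4, x2–v6, x3–v3, x4–v5, x5–v7, x6–v8, x7–v1, x8–v2 form a matching, so any vertex cover needs at least 8 vertices (one per matched edge).
Conversely {x1, x2, x3, x4, x5, x6, x7, x8} meets every edge and has exactly 8 vertices, so 8 is optimal.

8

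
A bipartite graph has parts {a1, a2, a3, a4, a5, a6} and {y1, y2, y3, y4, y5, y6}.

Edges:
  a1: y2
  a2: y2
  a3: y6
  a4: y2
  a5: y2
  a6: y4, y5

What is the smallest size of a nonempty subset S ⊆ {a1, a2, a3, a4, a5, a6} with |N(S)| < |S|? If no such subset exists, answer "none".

2

Take S = {a1, a2}. Its neighbourhood is {y2}, so |N(S)| = 1 < |S| = 2.
No single vertex violates Hall's condition since each has at least one neighbour, so 2 is the minimum.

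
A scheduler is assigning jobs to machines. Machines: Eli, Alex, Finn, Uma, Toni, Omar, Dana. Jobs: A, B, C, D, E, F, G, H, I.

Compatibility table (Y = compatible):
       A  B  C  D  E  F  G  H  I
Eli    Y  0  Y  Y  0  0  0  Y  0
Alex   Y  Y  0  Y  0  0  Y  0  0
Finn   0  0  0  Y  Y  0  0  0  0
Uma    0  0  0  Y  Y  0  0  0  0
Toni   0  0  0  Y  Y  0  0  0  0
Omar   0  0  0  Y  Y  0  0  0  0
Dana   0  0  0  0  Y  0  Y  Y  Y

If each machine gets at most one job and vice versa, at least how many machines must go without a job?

2

A valid assignment of size 5: Eli–C, Alex–B, Finn–D, Uma–E, Dana–G.
The set {Finn, Uma, Toni, Omar} has only 2 neighbours ({D, E}), so by Hall's theorem at most 5 of the 7 machines can be matched.
That matches 5 of the 7, leaving 2 unmatched; no matching can do better.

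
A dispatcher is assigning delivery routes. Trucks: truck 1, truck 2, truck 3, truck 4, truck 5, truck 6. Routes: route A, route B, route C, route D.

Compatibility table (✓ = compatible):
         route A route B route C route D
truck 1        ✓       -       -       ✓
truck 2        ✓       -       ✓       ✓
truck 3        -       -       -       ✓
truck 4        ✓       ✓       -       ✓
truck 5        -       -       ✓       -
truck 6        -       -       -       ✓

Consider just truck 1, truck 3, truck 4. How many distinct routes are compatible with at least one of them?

The union of neighbours of {truck 1, truck 3, truck 4} is {route A, route B, route D}, which has 3 elements.
Since |N(S)| = 3 ≥ |S| = 3, Hall's condition holds for this subset.

3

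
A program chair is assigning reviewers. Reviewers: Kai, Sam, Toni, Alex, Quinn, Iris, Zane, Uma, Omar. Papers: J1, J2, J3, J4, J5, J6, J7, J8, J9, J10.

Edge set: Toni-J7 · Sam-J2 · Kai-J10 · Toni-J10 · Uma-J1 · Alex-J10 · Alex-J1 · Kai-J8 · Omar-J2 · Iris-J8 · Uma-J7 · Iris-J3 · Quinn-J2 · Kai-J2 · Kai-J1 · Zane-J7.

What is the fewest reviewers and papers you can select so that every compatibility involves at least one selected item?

6

{Kai, Iris, J1, J2, J7, J10} is a vertex cover of size 6: every edge has an endpoint in this set.
No smaller cover exists because Kai–J8, Sam–J2, Toni–J10, Alex–J1, Iris–J3, Zane–J7 is a matching of size 6, and a cover must include an endpoint of each of these disjoint edges (König's theorem).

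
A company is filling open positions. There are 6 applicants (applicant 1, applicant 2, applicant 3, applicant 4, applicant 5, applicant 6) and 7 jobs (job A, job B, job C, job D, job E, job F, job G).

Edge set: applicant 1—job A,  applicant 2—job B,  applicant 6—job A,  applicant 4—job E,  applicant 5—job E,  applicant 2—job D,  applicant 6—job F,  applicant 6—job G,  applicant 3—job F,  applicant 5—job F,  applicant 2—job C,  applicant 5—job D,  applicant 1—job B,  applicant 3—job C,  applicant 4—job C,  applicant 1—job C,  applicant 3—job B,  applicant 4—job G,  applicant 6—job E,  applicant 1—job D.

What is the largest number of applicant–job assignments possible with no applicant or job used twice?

For example, pair applicant 1–job D, applicant 2–job B, applicant 3–job F, applicant 4–job G, applicant 5–job E, applicant 6–job A.
All 6 applicants are matched, so no larger matching exists.

6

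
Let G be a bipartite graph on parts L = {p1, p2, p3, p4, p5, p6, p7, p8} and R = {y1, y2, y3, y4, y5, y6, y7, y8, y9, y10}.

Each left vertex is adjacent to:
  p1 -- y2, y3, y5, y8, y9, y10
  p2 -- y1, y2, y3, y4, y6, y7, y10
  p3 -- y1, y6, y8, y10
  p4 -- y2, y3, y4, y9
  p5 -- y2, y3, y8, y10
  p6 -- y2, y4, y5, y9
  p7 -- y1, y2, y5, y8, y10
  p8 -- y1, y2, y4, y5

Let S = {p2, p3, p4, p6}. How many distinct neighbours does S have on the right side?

The union of neighbours of {p2, p3, p4, p6} is {y1, y2, y3, y4, y5, y6, y7, y8, y9, y10}, which has 10 elements.
Since |N(S)| = 10 ≥ |S| = 4, Hall's condition holds for this subset.

10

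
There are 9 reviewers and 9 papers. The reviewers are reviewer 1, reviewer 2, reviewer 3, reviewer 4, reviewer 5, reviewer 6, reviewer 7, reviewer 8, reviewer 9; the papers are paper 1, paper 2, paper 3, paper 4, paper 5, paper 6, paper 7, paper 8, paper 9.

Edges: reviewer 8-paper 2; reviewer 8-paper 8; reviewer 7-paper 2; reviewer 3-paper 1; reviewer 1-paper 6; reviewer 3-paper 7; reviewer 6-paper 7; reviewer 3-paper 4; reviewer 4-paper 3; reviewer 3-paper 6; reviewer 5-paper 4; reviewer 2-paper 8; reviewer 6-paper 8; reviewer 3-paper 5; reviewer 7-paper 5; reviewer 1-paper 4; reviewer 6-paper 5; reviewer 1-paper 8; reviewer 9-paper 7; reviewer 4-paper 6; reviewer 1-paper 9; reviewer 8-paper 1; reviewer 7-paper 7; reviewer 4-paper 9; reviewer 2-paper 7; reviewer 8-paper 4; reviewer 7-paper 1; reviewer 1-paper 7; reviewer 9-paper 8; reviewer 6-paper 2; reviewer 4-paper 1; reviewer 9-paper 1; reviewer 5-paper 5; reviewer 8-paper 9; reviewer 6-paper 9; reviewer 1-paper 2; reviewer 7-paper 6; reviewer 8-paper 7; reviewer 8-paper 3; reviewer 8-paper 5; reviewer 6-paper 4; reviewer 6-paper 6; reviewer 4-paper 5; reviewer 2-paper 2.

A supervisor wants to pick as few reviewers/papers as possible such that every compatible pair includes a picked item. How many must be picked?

9

{reviewer 1, reviewer 2, reviewer 3, reviewer 4, reviewer 5, reviewer 6, reviewer 7, reviewer 8, reviewer 9} is a vertex cover of size 9: every edge has an endpoint in this set.
No smaller cover exists because reviewer 1–paper 9, reviewer 2–paper 8, reviewer 3–paper 6, reviewer 4–paper 1, reviewer 5–paper 4, reviewer 6–paper 5, reviewer 7–paper 2, reviewer 8–paper 3, reviewer 9–paper 7 is a matching of size 9, and a cover must include an endpoint of each of these disjoint edges (König's theorem).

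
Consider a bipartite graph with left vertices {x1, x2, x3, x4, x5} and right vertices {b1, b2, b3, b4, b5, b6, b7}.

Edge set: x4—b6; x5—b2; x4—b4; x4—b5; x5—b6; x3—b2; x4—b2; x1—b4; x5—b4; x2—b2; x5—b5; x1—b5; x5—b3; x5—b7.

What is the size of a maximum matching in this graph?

4

For example, pair x1-b4, x2-b2, x4-b5, x5-b7.
The set {x2, x3} has only 1 neighbour ({b2}), so by Hall's theorem at most 4 of the 5 left vertices can be matched.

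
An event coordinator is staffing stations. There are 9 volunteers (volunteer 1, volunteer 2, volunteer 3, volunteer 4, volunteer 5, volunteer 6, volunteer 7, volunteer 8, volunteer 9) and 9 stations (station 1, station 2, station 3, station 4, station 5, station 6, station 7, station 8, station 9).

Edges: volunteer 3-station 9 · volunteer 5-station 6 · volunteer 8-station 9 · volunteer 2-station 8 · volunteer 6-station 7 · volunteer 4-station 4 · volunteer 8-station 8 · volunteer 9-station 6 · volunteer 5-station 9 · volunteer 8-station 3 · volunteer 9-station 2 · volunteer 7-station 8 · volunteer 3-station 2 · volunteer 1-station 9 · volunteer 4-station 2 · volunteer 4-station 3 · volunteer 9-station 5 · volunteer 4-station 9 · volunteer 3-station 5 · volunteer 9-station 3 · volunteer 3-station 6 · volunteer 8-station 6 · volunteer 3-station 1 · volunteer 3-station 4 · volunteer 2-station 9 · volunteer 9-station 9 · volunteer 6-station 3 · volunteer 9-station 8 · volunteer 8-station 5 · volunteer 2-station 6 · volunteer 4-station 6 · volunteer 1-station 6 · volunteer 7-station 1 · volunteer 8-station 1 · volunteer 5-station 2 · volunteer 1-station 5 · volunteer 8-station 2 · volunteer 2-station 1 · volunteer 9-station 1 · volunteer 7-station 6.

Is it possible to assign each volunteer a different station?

A valid assignment of size 9: volunteer 1–station 5, volunteer 2–station 1, volunteer 3–station 4, volunteer 4–station 3, volunteer 5–station 9, volunteer 6–station 7, volunteer 7–station 6, volunteer 8–station 8, volunteer 9–station 2.
All 9 volunteers are covered.

Yes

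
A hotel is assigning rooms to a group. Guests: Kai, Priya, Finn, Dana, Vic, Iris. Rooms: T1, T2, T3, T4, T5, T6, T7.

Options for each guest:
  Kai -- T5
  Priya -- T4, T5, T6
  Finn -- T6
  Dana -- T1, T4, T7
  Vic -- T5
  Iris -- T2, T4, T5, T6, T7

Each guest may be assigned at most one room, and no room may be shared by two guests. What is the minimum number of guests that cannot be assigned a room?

1

One maximum matching: Kai–T5, Priya–T4, Finn–T6, Dana–T1, Iris–T7.
The set {Kai, Vic} has only 1 neighbour ({T5}), so by Hall's theorem at most 5 of the 6 guests can be matched.
That matches 5 of the 6, leaving 1 unmatched; no matching can do better.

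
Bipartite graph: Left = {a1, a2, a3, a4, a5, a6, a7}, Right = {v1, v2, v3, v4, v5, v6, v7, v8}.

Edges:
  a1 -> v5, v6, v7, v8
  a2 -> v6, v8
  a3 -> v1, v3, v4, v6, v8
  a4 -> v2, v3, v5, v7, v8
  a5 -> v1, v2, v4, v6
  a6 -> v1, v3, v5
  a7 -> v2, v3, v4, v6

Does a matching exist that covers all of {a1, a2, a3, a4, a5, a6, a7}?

Yes

One maximum matching: a1→v7, a2→v8, a3→v6, a4→v5, a5→v1, a6→v3, a7→v2.
All 7 left vertices are covered.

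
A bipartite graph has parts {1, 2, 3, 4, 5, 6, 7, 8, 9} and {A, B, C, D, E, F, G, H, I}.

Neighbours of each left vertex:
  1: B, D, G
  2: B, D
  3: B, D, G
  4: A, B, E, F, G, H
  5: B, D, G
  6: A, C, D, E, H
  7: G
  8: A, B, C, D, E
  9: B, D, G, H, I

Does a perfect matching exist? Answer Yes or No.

The set {1, 2, 3, 5, 7} has only 3 neighbours ({B, D, G}), so by Hall's theorem at most 7 of the 9 left vertices can be matched.
Hence no matching covers every left vertex.

No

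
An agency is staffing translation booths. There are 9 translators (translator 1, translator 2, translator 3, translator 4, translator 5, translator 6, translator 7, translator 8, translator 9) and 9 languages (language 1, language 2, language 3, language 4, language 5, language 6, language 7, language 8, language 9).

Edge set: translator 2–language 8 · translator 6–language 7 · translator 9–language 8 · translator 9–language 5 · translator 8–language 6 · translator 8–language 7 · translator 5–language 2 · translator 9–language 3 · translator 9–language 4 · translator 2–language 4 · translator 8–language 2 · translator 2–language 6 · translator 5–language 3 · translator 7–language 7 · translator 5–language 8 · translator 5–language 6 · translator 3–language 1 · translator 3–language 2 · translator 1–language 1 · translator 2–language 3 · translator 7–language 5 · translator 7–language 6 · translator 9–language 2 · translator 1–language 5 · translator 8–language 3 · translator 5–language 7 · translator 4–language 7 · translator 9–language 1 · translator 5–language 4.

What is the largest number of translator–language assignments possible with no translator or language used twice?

For example, pair translator 1-language 5, translator 2-language 4, translator 3-language 1, translator 4-language 7, translator 5-language 8, translator 7-language 6, translator 8-language 3, translator 9-language 2.
The set {translator 4, translator 6} has only 1 neighbour ({language 7}), so by Hall's theorem at most 8 of the 9 translators can be matched.

8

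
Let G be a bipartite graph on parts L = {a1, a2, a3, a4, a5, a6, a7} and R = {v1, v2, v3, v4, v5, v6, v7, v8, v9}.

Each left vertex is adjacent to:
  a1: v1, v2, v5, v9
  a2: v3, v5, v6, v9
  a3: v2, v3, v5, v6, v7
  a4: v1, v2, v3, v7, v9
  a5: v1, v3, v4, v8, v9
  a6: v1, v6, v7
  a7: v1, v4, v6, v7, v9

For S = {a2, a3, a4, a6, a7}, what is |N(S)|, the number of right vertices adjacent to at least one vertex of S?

8

The union of neighbours of {a2, a3, a4, a6, a7} is {v1, v2, v3, v4, v5, v6, v7, v9}, which has 8 elements.
Since |N(S)| = 8 ≥ |S| = 5, Hall's condition holds for this subset.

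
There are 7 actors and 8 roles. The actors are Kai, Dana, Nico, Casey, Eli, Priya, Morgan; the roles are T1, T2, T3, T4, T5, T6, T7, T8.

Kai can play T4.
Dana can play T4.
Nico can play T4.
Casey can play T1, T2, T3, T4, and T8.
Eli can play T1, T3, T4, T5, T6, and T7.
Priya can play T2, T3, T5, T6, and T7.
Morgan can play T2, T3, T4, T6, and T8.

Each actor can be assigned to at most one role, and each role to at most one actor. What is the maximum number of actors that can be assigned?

One maximum matching: Kai→T4, Casey→T8, Eli→T5, Priya→T7, Morgan→T3.
The set {Kai, Dana, Nico} has only 1 neighbour ({T4}), so by Hall's theorem at most 5 of the 7 actors can be matched.

5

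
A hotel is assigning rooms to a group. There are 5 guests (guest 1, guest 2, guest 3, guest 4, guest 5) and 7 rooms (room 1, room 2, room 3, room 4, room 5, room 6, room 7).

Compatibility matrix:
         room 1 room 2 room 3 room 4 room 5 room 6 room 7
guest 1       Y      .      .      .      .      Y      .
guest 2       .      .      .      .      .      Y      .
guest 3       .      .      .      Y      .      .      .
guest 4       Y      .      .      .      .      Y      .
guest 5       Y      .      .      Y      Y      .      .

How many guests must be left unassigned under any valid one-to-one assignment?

1

One maximum matching: guest 1-room 1, guest 2-room 6, guest 3-room 4, guest 5-room 5.
The set {guest 1, guest 2, guest 4} has only 2 neighbours ({room 1, room 6}), so by Hall's theorem at most 4 of the 5 guests can be matched.
That matches 4 of the 5, leaving 1 unmatched; no matching can do better.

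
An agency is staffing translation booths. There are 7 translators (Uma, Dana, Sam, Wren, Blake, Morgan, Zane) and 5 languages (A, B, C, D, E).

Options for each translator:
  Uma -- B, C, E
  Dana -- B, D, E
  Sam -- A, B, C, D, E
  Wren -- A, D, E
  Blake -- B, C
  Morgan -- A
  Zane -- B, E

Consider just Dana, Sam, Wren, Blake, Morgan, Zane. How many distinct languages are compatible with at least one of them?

5

The union of neighbours of {Dana, Sam, Wren, Blake, Morgan, Zane} is {A, B, C, D, E}, which has 5 elements.
Since |N(S)| = 5 < |S| = 6, Hall's condition fails for this subset.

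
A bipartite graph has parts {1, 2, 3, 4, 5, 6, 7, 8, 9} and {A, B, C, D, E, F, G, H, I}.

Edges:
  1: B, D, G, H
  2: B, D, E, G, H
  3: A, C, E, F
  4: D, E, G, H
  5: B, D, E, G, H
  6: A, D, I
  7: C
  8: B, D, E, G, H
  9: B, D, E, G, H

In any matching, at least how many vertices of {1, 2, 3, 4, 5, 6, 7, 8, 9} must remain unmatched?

1

For example, pair 1-B, 2-E, 3-F, 4-D, 5-H, 6-I, 7-C, 8-G.
The set {1, 2, 4, 5, 8, 9} has only 5 neighbours ({B, D, E, G, H}), so by Hall's theorem at most 8 of the 9 left vertices can be matched.
That matches 8 of the 9, leaving 1 unmatched; no matching can do better.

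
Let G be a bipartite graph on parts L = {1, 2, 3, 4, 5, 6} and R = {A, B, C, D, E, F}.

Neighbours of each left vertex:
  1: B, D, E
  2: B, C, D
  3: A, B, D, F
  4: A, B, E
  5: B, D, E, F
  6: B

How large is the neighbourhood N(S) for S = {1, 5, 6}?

4

The union of neighbours of {1, 5, 6} is {B, D, E, F}, which has 4 elements.
Since |N(S)| = 4 ≥ |S| = 3, Hall's condition holds for this subset.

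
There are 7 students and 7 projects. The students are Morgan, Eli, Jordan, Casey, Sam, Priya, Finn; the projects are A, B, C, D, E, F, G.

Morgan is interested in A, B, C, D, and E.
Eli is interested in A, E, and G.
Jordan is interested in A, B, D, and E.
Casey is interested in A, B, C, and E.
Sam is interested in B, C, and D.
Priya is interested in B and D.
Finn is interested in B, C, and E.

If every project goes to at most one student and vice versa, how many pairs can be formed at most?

6

A valid assignment of size 6: Morgan–A, Eli–G, Jordan–D, Casey–E, Sam–C, Priya–B.
The set {Morgan, Jordan, Casey, Sam, Priya, Finn} has only 5 neighbours ({A, B, C, D, E}), so by Hall's theorem at most 6 of the 7 students can be matched.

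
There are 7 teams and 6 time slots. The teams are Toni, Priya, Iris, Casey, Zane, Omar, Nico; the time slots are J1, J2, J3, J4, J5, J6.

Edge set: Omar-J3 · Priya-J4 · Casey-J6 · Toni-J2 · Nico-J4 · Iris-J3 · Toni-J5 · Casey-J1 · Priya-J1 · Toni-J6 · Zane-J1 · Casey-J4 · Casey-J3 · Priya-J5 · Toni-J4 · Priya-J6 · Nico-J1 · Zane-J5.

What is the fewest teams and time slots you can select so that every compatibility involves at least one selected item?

{Toni, Priya, Casey, Zane, Nico, J3} is a vertex cover of size 6: every edge has an endpoint in this set.
No smaller cover exists because Toni–J2, Priya–J4, Iris–J3, Casey–J6, Zane–J5, Nico–J1 is a matching of size 6, and a cover must include an endpoint of each of these disjoint edges (König's theorem).

6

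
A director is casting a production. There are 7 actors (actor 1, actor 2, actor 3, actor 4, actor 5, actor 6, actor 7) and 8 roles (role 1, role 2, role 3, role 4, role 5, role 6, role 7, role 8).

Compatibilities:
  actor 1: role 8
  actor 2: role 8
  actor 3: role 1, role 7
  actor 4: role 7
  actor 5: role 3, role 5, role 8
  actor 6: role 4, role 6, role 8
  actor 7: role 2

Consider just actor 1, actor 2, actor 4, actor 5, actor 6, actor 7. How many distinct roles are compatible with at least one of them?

The union of neighbours of {actor 1, actor 2, actor 4, actor 5, actor 6, actor 7} is {role 2, role 3, role 4, role 5, role 6, role 7, role 8}, which has 7 elements.
Since |N(S)| = 7 ≥ |S| = 6, Hall's condition holds for this subset.

7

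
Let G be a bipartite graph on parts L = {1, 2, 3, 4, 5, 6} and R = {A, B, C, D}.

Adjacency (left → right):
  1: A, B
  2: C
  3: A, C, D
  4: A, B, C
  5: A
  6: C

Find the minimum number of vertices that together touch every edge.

A maximum matching has 4 edges (e.g. 1–A, 2–C, 3–D, 4–B).
By König's theorem the minimum vertex cover has the same size. One such cover is {3, A, B, C}.

4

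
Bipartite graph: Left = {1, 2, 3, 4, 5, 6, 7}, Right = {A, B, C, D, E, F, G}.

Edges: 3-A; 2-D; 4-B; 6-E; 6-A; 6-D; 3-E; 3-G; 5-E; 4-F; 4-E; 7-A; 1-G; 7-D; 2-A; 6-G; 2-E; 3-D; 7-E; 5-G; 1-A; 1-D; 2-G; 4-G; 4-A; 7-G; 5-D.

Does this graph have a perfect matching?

The set {1, 2, 3, 5, 6, 7} has only 4 neighbours ({A, D, E, G}), so by Hall's theorem at most 5 of the 7 left vertices can be matched.
Hence no matching covers every left vertex.

No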